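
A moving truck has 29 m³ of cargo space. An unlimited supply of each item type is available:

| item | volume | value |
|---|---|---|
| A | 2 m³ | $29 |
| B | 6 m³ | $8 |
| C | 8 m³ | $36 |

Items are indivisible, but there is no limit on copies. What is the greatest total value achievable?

$406

Best value-per-unit is A at 29/2, and filling with it alone uses volume 14×2=28. No mix of the others beats 14×29 = 406.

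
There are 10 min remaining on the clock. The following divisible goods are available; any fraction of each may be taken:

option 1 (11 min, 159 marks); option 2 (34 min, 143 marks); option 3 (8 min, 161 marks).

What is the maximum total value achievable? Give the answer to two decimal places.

189.91

Take in order of value per unit:
- option 3 (161/8 per unit): all 8 → value 161, running total 161.00
- option 1 (159/11 per unit): 2 of 11 → value 2×159/11 = 28.9091, running total 189.91
Total 189.91.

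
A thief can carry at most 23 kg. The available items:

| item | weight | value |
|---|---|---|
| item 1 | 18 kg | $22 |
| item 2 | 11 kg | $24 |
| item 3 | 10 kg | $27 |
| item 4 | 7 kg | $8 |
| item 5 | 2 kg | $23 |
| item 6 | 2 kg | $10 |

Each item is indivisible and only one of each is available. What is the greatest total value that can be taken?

Check high-value combinations within 23 kg:
- item 2+item 3+item 5: weight 11+10+2=23, value 24+27+23=74
- item 3+item 4+item 5+item 6: weight 10+7+2+2=21, value 27+8+23+10=68
- item 2+item 4+item 5+item 6: weight 11+7+2+2=22, value 24+8+23+10=65
Best: $74.

$74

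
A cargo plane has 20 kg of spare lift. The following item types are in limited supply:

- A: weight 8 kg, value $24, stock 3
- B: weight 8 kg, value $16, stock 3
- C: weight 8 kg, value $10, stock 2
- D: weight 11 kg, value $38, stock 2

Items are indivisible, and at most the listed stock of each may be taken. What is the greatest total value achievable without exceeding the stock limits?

$62

Best selections within weight 20 and stock limits:
- 1×A + 1×D: weight 19, value 62
- 1×B + 1×D: weight 19, value 54
Best: $62.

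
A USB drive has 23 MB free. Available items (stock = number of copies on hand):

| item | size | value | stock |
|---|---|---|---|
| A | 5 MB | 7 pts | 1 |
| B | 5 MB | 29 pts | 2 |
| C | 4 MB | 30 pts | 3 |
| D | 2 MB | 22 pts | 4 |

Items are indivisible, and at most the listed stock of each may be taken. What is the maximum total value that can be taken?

185 pts

Best selections within size 23 and stock limits:
- 1×B + 3×C + 3×D: size 23, value 185
- 3×C + 4×D: size 20, value 178
- 1×B + 2×C + 4×D: size 21, value 177
- 2×B + 1×C + 4×D: size 22, value 176
Best: 185 pts.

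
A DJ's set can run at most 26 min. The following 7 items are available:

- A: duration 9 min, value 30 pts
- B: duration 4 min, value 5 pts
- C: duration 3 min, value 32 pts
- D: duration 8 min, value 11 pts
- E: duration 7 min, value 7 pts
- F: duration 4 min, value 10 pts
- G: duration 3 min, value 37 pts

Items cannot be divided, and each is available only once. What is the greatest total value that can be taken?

116 pts

This is a 0/1 knapsack; check combinations near the capacity.
- A+C+E+F+G: duration 9+3+7+4+3=26, value 30+32+7+10+37=116
- A+B+C+F+G: duration 9+4+3+4+3=23, value 30+5+32+10+37=114
- A+B+C+E+G: duration 9+4+3+7+3=26, value 30+5+32+7+37=111
- A+C+D+G: duration 9+3+8+3=23, value 30+32+11+37=110
Best: 116 pts.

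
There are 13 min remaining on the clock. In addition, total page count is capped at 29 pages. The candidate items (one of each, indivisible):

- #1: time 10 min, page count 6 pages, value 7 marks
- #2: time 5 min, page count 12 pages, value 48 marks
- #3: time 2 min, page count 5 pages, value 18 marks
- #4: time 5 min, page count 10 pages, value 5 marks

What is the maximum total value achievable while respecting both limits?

71 marks

Feasible sets respecting both limits:
- #2+#3+#4: time 12, page count 27, value 71
- #2+#3: time 7, page count 17, value 66
- #2+#4: time 10, page count 22, value 53
Best: 71 marks.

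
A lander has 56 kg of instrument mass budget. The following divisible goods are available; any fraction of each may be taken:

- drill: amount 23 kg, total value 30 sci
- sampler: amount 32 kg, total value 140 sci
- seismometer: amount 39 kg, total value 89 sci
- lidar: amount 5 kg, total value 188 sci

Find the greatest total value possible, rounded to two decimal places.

Take in order of value per unit:
- lidar (188/5 per unit): all 5 → value 188, running total 188.00
- sampler (140/32 per unit): all 32 → value 140, running total 328.00
- seismometer (89/39 per unit): 19 of 39 → value 19×89/39 = 43.3590, running total 371.36
Total 371.36.

371.36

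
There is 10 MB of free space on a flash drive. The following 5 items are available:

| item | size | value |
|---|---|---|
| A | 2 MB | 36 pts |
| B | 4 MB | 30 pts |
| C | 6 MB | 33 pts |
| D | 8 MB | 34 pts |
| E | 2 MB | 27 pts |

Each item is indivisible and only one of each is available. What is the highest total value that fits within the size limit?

96 pts

Check high-value combinations within 10 MB:
- A+C+E: size 2+6+2=10, value 36+33+27=96
- A+B+E: size 2+4+2=8, value 36+30+27=93
- A+D: size 2+8=10, value 36+34=70
- A+C: size 2+6=8, value 36+33=69
Best: 96 pts.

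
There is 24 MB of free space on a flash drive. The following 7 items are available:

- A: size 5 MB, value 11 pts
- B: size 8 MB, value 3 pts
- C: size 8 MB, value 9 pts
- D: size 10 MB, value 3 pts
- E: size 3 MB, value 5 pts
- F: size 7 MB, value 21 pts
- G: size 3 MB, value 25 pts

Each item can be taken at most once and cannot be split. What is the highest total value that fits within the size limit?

66 pts

This is a 0/1 knapsack; check combinations near the capacity.
- A+C+F+G: size 5+8+7+3=23, value 11+9+21+25=66
- A+E+F+G: size 5+3+7+3=18, value 11+5+21+25=62
- C+E+F+G: size 8+3+7+3=21, value 9+5+21+25=60
Best: 66 pts.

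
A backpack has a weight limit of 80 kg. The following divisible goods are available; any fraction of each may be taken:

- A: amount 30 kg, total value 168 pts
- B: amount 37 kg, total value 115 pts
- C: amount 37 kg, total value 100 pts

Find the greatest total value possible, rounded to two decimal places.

Take in order of value per unit:
- A (168/30 per unit): all 30 → value 168, running total 168.00
- B (115/37 per unit): all 37 → value 115, running total 283.00
- C (100/37 per unit): 13 of 37 → value 13×100/37 = 35.1351, running total 318.14
Total 318.14.

318.14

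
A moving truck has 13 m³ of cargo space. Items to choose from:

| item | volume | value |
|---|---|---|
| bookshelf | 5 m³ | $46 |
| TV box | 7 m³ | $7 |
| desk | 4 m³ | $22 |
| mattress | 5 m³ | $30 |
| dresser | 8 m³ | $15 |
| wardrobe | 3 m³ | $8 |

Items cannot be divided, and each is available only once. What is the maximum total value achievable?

$84

Check high-value combinations within 13 m³:
- bookshelf+mattress+wardrobe: volume 5+5+3=13, value 46+30+8=84
- bookshelf+mattress: volume 5+5=10, value 46+30=76
- bookshelf+desk+wardrobe: volume 5+4+3=12, value 46+22+8=76
- bookshelf+desk: volume 5+4=9, value 46+22=68
- bookshelf+dresser: volume 5+8=13, value 46+15=61
Best: $84.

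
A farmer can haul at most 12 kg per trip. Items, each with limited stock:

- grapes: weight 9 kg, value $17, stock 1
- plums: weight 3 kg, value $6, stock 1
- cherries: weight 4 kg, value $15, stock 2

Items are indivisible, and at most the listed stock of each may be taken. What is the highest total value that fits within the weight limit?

$36

Top feasible selections:
- 1×plums + 2×cherries: weight 11, value 36
- 2×cherries: weight 8, value 30
- 1×grapes + 1×plums: weight 12, value 23
Best: $36.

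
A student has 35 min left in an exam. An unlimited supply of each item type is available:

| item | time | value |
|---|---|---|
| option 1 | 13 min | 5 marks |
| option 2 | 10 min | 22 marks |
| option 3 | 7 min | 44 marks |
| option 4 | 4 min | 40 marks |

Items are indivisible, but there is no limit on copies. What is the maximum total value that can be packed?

Best value-per-unit is option 4 at 40/4; filling with it alone gives 8×40 = 320.
Optimal mix: 1×option 3 + 7×option 4 → time 35, value 324.

324 marks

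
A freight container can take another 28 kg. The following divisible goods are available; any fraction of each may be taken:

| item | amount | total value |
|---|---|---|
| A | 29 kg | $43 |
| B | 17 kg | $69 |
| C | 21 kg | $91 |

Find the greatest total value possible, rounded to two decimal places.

Take in order of value per unit:
- C (91/21 per unit): all 21 → value 91, running total 91.00
- B (69/17 per unit): 7 of 17 → value 7×69/17 = 28.4118, running total 119.41
Total 119.41.

119.41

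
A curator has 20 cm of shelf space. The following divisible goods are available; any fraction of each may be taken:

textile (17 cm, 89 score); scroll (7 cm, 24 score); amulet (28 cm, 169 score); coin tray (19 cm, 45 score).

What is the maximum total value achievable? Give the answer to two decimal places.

Take in order of value per unit:
- amulet (169/28 per unit): 20 of 28 → value 20×169/28 = 120.7143, running total 120.71
Total 120.71.

120.71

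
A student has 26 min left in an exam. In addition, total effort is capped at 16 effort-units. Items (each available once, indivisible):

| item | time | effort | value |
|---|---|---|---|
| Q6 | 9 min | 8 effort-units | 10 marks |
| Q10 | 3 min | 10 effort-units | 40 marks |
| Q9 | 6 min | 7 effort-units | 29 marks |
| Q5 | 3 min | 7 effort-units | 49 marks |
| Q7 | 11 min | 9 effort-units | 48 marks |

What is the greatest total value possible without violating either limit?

97 marks

Feasible sets respecting both limits:
- Q5+Q7: time 14, effort 16, value 97
- Q9+Q5: time 9, effort 14, value 78
- Q9+Q7: time 17, effort 16, value 77
Best: 97 marks.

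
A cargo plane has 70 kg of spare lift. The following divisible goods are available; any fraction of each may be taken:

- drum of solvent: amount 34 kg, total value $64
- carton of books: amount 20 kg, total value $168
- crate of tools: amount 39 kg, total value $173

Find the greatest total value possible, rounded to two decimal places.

Take in order of value per unit:
- carton of books (168/20 per unit): all 20 → value 168, running total 168.00
- crate of tools (173/39 per unit): all 39 → value 173, running total 341.00
- drum of solvent (64/34 per unit): 11 of 34 → value 11×64/34 = 20.7059, running total 361.71
Total 361.71.

361.71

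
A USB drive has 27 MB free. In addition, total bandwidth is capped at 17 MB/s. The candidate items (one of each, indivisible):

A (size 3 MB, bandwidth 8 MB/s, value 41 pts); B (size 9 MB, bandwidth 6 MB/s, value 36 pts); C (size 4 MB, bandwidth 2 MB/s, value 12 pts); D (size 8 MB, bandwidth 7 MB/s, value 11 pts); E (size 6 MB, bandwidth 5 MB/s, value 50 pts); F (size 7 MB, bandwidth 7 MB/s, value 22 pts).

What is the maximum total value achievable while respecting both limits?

103 pts

Feasible sets respecting both limits:
- A+C+E: size 13, bandwidth 15, value 103
- B+C+E: size 19, bandwidth 13, value 98
- A+E: size 9, bandwidth 13, value 91
- A+B+C: size 16, bandwidth 16, value 89
Best: 103 pts.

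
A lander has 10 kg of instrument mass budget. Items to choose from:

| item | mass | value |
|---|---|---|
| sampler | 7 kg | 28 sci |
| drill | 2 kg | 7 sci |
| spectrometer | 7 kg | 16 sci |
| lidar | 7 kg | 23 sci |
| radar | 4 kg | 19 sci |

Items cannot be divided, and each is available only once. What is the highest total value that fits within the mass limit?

35 sci

This is a 0/1 knapsack; check combinations near the capacity.
- sampler+drill: mass 7+2=9, value 28+7=35
- drill+lidar: mass 2+7=9, value 7+23=30
- sampler: mass 7, value 28
- drill+radar: mass 2+4=6, value 7+19=26
Best: 35 sci.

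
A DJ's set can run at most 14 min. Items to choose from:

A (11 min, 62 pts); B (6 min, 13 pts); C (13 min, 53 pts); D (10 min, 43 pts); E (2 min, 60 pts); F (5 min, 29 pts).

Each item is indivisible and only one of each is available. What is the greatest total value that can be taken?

Check high-value combinations within 14 min:
- A+E: duration 11+2=13, value 62+60=122
- D+E: duration 10+2=12, value 43+60=103
- B+E+F: duration 6+2+5=13, value 13+60+29=102
- E+F: duration 2+5=7, value 60+29=89
- B+E: duration 6+2=8, value 13+60=73
Best: 122 pts.

122 pts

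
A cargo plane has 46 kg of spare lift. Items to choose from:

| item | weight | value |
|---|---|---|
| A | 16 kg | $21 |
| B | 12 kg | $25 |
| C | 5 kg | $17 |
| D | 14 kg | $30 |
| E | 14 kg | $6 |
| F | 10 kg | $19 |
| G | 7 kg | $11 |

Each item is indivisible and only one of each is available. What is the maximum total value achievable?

$91

Check high-value combinations within 46 kg:
- B+C+D+F: weight 12+5+14+10=41, value 25+17+30+19=91
- A+C+D+F: weight 16+5+14+10=45, value 21+17+30+19=87
- B+D+F+G: weight 12+14+10+7=43, value 25+30+19+11=85
- B+C+D+G: weight 12+5+14+7=38, value 25+17+30+11=83
- A+B+C+F: weight 16+12+5+10=43, value 21+25+17+19=82
Best: $91.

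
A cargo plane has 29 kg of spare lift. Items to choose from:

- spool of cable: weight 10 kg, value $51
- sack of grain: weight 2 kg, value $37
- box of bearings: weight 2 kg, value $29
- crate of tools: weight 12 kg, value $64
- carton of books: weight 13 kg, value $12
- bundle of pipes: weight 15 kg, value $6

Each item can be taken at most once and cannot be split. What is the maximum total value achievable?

Check high-value combinations within 29 kg:
- spool of cable+sack of grain+box of bearings+crate of tools: weight 10+2+2+12=26, value 51+37+29+64=181
- spool of cable+sack of grain+crate of tools: weight 10+2+12=24, value 51+37+64=152
- spool of cable+box of bearings+crate of tools: weight 10+2+12=24, value 51+29+64=144
- sack of grain+box of bearings+crate of tools+carton of books: weight 2+2+12+13=29, value 37+29+64+12=142
Best: $181.

$181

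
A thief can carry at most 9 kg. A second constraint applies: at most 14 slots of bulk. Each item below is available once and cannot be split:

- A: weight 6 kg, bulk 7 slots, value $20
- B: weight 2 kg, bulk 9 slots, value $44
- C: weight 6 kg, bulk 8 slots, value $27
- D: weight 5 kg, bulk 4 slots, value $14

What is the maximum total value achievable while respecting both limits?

Feasible sets respecting both limits:
- B+D: weight 7, bulk 13, value 58
- B: weight 2, bulk 9, value 44
- C: weight 6, bulk 8, value 27
- A: weight 6, bulk 7, value 20
Best: $58.

$58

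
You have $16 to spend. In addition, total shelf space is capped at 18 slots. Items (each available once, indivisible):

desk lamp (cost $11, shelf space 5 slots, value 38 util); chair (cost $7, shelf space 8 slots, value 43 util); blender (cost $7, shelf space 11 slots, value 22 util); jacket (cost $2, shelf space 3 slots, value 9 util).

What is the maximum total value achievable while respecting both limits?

Feasible sets respecting both limits:
- chair+jacket: cost 9, shelf space 11, value 52
- desk lamp+jacket: cost 13, shelf space 8, value 47
- chair: cost 7, shelf space 8, value 43
- desk lamp: cost 11, shelf space 5, value 38
Best: 52 util.

52 util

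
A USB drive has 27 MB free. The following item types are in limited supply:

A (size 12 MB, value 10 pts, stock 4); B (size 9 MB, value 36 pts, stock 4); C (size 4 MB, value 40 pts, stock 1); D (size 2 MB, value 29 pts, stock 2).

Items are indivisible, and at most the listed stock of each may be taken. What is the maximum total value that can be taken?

170 pts

Best selections within size 27 and stock limits:
- 2×B + 1×C + 2×D: size 26, value 170
- 2×B + 1×C + 1×D: size 24, value 141
Best: 170 pts.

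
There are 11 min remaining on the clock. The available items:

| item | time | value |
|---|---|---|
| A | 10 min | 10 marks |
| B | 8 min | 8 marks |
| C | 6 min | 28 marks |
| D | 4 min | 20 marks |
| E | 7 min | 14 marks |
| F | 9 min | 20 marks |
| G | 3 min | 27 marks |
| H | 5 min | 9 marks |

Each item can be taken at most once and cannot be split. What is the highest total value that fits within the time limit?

55 marks

Check high-value combinations within 11 min:
- C+G: time 6+3=9, value 28+27=55
- C+D: time 6+4=10, value 28+20=48
- D+G: time 4+3=7, value 20+27=47
- E+G: time 7+3=10, value 14+27=41
Best: 55 marks.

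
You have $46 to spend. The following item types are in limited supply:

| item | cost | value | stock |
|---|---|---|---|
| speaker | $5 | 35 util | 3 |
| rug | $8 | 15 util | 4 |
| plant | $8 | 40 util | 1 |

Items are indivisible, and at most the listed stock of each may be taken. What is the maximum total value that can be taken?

Best selections within cost 46 and stock limits:
- 3×speaker + 2×rug + 1×plant: cost 39, value 175
- 3×speaker + 1×rug + 1×plant: cost 31, value 160
Best: 175 util.

175 util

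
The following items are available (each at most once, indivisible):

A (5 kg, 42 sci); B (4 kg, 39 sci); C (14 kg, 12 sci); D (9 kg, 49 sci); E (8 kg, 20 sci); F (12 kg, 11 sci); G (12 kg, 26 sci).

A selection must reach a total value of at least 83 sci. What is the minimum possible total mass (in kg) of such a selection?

13

Subsets with value ≥ 83, sorted by total mass:
- B+D: mass 13, value 88
- A+D: mass 14, value 91
- A+B+E: mass 17, value 101
Minimum mass: 13 kg.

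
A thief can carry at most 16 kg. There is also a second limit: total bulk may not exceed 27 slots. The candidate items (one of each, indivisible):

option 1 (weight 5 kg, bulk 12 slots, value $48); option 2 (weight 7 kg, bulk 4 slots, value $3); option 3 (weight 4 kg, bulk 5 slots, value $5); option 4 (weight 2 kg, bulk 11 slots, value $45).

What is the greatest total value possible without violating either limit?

$96

Feasible sets respecting both limits:
- option 1+option 2+option 4: weight 14, bulk 27, value 96
- option 1+option 4: weight 7, bulk 23, value 93
- option 1+option 2+option 3: weight 16, bulk 21, value 56
Best: $96.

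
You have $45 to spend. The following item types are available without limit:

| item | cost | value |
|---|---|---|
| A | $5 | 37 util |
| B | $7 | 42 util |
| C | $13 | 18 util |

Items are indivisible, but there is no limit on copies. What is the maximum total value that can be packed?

Best value-per-unit is A at 37/5, and filling with it alone uses cost 9×5=45. No mix of the others beats 9×37 = 333.

333 util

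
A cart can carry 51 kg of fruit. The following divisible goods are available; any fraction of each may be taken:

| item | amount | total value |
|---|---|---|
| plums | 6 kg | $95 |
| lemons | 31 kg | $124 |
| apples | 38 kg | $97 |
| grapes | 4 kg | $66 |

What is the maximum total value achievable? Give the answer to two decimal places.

310.53

Take in order of value per unit:
- grapes (66/4 per unit): all 4 → value 66, running total 66.00
- plums (95/6 per unit): all 6 → value 95, running total 161.00
- lemons (124/31 per unit): all 31 → value 124, running total 285.00
- apples (97/38 per unit): 10 of 38 → value 10×97/38 = 25.5263, running total 310.53
Total 310.53.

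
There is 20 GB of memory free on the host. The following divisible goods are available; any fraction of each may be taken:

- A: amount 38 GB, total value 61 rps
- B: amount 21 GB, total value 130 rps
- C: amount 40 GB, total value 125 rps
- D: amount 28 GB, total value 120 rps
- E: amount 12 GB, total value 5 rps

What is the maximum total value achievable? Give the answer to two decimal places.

Take in order of value per unit:
- B (130/21 per unit): 20 of 21 → value 20×130/21 = 123.8095, running total 123.81
Total 123.81.

123.81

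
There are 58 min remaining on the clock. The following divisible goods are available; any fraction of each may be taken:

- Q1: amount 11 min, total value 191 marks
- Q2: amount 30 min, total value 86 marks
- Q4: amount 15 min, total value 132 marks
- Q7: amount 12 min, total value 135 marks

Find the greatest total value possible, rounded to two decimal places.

Take in order of value per unit:
- Q1 (191/11 per unit): all 11 → value 191, running total 191.00
- Q7 (135/12 per unit): all 12 → value 135, running total 326.00
- Q4 (132/15 per unit): all 15 → value 132, running total 458.00
- Q2 (86/30 per unit): 20 of 30 → value 20×86/30 = 57.3333, running total 515.33
Total 515.33.

515.33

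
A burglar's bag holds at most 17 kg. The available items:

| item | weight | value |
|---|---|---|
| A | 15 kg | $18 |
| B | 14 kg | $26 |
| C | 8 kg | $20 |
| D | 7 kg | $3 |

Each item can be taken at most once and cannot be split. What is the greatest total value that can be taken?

Check high-value combinations within 17 kg:
- B: weight 14, value 26
- C+D: weight 8+7=15, value 20+3=23
- C: weight 8, value 20
Best: $26.

$26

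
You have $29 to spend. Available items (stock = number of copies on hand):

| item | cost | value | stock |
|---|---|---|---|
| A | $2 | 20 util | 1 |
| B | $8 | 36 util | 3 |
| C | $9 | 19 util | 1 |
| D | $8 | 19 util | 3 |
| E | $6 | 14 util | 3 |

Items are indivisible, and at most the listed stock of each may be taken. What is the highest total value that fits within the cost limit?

128 util

Top feasible selections:
- 1×A + 3×B: cost 26, value 128
- 1×A + 2×B + 1×D: cost 26, value 111
- 1×A + 2×B + 1×C: cost 27, value 111
Best: 128 util.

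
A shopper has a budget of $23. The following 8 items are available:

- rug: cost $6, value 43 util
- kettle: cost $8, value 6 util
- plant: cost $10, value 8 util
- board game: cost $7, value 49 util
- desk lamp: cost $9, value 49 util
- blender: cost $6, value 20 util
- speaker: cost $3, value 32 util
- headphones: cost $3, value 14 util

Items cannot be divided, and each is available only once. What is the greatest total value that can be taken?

Check high-value combinations within $23:
- rug+board game+blender+speaker: cost 6+7+6+3=22, value 43+49+20+32=144
- board game+desk lamp+speaker+headphones: cost 7+9+3+3=22, value 49+49+32+14=144
- rug+board game+desk lamp: cost 6+7+9=22, value 43+49+49=141
Best: 144 util.

144 util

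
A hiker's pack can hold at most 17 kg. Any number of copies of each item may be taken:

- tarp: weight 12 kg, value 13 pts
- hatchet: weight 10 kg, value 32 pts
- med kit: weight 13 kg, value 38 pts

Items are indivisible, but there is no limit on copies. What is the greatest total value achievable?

38 pts

Best value-per-unit is hatchet at 32/10; filling with it alone gives 1×32 = 32.
Optimal mix: 1×med kit → weight 13, value 38.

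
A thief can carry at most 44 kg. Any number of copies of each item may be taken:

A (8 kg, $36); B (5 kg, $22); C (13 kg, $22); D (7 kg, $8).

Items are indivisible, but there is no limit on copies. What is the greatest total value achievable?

$196

Best value-per-unit is A at 36/8; filling with it alone gives 5×36 = 180.
Optimal mix: 3×A + 4×B → weight 44, value 196.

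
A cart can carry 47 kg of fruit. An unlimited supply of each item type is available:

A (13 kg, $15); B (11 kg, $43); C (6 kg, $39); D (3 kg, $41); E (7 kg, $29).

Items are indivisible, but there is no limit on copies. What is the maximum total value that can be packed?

Best value-per-unit is D at 41/3, and filling with it alone uses weight 15×3=45. No mix of the others beats 15×41 = 615.

$615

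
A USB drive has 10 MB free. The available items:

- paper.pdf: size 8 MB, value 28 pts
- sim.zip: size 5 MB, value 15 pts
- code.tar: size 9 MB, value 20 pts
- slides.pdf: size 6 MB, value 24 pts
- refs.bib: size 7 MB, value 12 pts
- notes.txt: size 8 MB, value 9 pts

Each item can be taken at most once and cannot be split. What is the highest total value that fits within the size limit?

28 pts

Check high-value combinations within 10 MB:
- paper.pdf: size 8, value 28
- slides.pdf: size 6, value 24
- code.tar: size 9, value 20
- sim.zip: size 5, value 15
- refs.bib: size 7, value 12
Best: 28 pts.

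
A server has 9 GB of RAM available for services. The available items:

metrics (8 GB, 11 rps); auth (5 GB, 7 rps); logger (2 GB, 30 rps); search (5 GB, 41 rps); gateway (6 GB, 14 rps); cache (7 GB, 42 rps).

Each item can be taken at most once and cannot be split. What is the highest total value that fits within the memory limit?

72 rps

Check high-value combinations within 9 GB:
- logger+cache: memory 2+7=9, value 30+42=72
- logger+search: memory 2+5=7, value 30+41=71
- logger+gateway: memory 2+6=8, value 30+14=44
Best: 72 rps.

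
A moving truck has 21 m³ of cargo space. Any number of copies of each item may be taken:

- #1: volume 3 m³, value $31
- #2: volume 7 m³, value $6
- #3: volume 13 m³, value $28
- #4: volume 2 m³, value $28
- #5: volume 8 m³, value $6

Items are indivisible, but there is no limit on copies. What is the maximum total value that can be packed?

$283

Best value-per-unit is #4 at 28/2; filling with it alone gives 10×28 = 280.
Optimal mix: 1×#1 + 9×#4 → volume 21, value 283.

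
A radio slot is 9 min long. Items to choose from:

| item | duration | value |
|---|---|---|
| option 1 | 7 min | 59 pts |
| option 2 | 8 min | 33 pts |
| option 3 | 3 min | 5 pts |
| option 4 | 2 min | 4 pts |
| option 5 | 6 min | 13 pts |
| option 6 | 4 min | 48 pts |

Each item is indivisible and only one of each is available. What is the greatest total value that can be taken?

This is a 0/1 knapsack; check combinations near the capacity.
- option 1+option 4: duration 7+2=9, value 59+4=63
- option 1: duration 7, value 59
- option 3+option 4+option 6: duration 3+2+4=9, value 5+4+48=57
- option 3+option 6: duration 3+4=7, value 5+48=53
- option 4+option 6: duration 2+4=6, value 4+48=52
Best: 63 pts.

63 pts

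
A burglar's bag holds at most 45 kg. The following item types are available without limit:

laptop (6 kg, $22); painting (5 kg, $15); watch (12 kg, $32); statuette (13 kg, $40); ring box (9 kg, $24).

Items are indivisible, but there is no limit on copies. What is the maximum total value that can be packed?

Best value-per-unit is laptop at 22/6; filling with it alone gives 7×22 = 154.
Optimal mix: 6×laptop + 1×ring box → weight 45, value 156.

$156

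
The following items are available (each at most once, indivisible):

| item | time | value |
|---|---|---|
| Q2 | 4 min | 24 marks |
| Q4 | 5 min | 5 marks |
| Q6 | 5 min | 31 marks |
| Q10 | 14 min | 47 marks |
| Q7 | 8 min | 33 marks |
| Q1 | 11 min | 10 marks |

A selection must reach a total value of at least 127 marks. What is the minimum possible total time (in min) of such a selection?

Subsets with value ≥ 127, sorted by total time:
- Q2+Q6+Q10+Q7: time 31, value 135
- Q2+Q4+Q6+Q10+Q7: time 36, value 140
- Q2+Q6+Q10+Q7+Q1: time 42, value 145
Minimum time: 31 min.

31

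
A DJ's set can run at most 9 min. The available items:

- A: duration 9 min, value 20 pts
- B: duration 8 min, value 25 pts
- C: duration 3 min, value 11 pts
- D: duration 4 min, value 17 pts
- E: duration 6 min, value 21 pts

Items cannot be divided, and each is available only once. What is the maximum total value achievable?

32 pts

Check high-value combinations within 9 min:
- C+E: duration 3+6=9, value 11+21=32
- C+D: duration 3+4=7, value 11+17=28
- B: duration 8, value 25
- E: duration 6, value 21
Best: 32 pts.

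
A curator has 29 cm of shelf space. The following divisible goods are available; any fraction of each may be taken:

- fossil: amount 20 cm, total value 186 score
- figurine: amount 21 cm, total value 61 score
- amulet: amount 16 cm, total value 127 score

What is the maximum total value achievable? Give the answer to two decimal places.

Take in order of value per unit:
- fossil (186/20 per unit): all 20 → value 186, running total 186.00
- amulet (127/16 per unit): 9 of 16 → value 9×127/16 = 71.4375, running total 257.44
Total 257.44.

257.44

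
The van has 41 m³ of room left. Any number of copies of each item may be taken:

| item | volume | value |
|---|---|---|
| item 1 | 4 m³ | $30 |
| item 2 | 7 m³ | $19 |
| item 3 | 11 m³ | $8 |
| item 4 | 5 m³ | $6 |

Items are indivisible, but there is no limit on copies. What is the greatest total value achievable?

Best value-per-unit is item 1 at 30/4, and filling with it alone uses volume 10×4=40. No mix of the others beats 10×30 = 300.

$300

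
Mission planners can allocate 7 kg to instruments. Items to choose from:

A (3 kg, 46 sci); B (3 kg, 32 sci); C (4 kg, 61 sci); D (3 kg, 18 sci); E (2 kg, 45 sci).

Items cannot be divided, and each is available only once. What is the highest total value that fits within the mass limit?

Check high-value combinations within 7 kg:
- A+C: mass 3+4=7, value 46+61=107
- C+E: mass 4+2=6, value 61+45=106
- B+C: mass 3+4=7, value 32+61=93
Best: 107 sci.

107 sci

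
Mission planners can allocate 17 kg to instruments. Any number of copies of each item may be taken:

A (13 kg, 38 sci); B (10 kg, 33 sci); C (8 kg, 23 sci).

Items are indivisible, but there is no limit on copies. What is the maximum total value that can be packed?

46 sci

Best value-per-unit is B at 33/10; filling with it alone gives 1×33 = 33.
Optimal mix: 2×C → mass 16, value 46.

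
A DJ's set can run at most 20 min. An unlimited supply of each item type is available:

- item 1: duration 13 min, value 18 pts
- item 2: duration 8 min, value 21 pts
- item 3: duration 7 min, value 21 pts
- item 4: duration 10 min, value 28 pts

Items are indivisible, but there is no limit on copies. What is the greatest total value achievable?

Best value-per-unit is item 3 at 21/7; filling with it alone gives 2×21 = 42.
Optimal mix: 2×item 4 → duration 20, value 56.

56 pts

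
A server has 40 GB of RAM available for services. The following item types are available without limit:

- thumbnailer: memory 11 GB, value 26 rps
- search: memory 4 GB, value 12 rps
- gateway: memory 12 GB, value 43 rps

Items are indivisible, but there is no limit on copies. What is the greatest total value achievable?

141 rps

Best value-per-unit is gateway at 43/12; filling with it alone gives 3×43 = 129.
Optimal mix: 1×search + 3×gateway → memory 40, value 141.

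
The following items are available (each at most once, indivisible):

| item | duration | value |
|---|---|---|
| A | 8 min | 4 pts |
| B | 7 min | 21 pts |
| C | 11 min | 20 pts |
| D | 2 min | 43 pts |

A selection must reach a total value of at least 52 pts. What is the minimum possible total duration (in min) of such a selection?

9

Subsets with value ≥ 52, sorted by total duration:
- B+D: duration 9, value 64
- C+D: duration 13, value 63
Minimum duration: 9 min.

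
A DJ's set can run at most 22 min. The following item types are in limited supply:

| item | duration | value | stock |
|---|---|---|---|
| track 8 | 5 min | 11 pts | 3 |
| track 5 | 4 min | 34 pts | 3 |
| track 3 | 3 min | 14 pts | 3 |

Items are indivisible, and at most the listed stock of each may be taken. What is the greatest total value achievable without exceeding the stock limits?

Top feasible selections:
- 3×track 5 + 3×track 3: duration 21, value 144
- 3×track 5 + 2×track 3: duration 18, value 130
- 1×track 8 + 3×track 5 + 1×track 3: duration 20, value 127
Best: 144 pts.

144 pts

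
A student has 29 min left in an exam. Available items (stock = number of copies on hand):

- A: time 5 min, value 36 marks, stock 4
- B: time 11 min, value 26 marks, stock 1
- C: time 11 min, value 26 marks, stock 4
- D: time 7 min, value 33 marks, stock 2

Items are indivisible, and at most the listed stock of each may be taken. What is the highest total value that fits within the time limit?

Top feasible selections:
- 4×A + 1×D: time 27, value 177
- 3×A + 2×D: time 29, value 174
- 4×A: time 20, value 144
Best: 177 marks.

177 marks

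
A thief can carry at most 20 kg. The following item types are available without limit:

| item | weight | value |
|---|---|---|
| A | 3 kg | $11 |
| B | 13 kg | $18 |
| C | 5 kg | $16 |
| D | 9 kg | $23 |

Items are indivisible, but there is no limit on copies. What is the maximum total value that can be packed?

Best value-per-unit is A at 11/3; filling with it alone gives 6×11 = 66.
Optimal mix: 5×A + 1×C → weight 20, value 71.

$71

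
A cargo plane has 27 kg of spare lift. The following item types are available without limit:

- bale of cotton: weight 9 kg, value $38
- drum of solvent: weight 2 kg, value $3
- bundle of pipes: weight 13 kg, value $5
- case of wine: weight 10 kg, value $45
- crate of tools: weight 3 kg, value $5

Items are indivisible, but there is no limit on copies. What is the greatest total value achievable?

$114

Best value-per-unit is case of wine at 45/10; filling with it alone gives 2×45 = 90.
Optimal mix: 3×bale of cotton → weight 27, value 114.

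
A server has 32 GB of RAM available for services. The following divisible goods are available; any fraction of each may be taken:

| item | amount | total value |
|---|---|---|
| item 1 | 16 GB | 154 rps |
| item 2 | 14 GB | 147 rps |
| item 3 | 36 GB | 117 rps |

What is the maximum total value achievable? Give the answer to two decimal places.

Take in order of value per unit:
- item 2 (147/14 per unit): all 14 → value 147, running total 147.00
- item 1 (154/16 per unit): all 16 → value 154, running total 301.00
- item 3 (117/36 per unit): 2 of 36 → value 2×117/36 = 6.5000, running total 307.50
Total 307.50.

307.50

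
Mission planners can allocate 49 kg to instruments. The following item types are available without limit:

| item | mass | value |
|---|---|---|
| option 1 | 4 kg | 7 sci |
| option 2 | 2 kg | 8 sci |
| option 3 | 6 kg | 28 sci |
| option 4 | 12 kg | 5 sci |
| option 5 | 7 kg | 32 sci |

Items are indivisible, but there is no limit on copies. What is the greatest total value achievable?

Best value-per-unit is option 3 at 28/6; filling with it alone gives 8×28 = 224.
Optimal mix: 7×option 3 + 1×option 5 → mass 49, value 228.

228 sci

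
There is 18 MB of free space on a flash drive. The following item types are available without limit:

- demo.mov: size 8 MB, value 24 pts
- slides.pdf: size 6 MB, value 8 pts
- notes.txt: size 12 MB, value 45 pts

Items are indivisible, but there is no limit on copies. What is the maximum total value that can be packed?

Best value-per-unit is notes.txt at 45/12; filling with it alone gives 1×45 = 45.
Optimal mix: 1×slides.pdf + 1×notes.txt → size 18, value 53.

53 pts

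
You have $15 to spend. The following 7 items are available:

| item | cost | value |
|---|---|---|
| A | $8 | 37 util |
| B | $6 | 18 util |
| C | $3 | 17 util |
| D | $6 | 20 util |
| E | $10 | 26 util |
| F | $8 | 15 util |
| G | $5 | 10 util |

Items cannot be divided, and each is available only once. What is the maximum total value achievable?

Check high-value combinations within $15:
- A+D: cost 8+6=14, value 37+20=57
- A+B: cost 8+6=14, value 37+18=55
- B+C+D: cost 6+3+6=15, value 18+17+20=55
- A+C: cost 8+3=11, value 37+17=54
Best: 57 util.

57 util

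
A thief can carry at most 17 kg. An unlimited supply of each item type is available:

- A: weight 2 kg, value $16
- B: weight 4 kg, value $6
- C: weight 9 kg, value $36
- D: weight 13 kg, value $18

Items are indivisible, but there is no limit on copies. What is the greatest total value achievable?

Best value-per-unit is A at 16/2, and filling with it alone uses weight 8×2=16. No mix of the others beats 8×16 = 128.

$128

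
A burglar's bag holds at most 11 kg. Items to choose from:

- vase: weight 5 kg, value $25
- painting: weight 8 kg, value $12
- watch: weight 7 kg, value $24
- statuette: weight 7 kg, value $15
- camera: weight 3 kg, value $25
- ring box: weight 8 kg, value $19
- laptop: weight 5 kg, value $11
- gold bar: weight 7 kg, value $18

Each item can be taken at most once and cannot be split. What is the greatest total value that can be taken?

$50

This is a 0/1 knapsack; check combinations near the capacity.
- vase+camera: weight 5+3=8, value 25+25=50
- watch+camera: weight 7+3=10, value 24+25=49
- camera+ring box: weight 3+8=11, value 25+19=44
Best: $50.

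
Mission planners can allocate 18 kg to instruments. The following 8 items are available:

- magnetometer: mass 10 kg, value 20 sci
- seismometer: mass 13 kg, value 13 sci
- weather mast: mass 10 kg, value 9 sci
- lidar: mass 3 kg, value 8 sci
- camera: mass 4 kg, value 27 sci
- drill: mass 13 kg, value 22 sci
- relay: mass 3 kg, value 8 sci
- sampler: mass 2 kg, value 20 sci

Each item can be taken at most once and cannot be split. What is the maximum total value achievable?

Check high-value combinations within 18 kg:
- magnetometer+camera+sampler: mass 10+4+2=16, value 20+27+20=67
- lidar+camera+relay+sampler: mass 3+4+3+2=12, value 8+27+8+20=63
- weather mast+camera+sampler: mass 10+4+2=16, value 9+27+20=56
- magnetometer+lidar+relay+sampler: mass 10+3+3+2=18, value 20+8+8+20=56
Best: 67 sci.

67 sci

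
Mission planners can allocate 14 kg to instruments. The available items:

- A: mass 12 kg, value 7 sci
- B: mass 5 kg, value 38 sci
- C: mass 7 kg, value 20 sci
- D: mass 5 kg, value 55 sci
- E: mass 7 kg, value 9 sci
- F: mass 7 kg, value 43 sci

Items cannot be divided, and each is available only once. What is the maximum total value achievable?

Check high-value combinations within 14 kg:
- D+F: mass 5+7=12, value 55+43=98
- B+D: mass 5+5=10, value 38+55=93
- B+F: mass 5+7=12, value 38+43=81
- C+D: mass 7+5=12, value 20+55=75
- D+E: mass 5+7=12, value 55+9=64
Best: 98 sci.

98 sci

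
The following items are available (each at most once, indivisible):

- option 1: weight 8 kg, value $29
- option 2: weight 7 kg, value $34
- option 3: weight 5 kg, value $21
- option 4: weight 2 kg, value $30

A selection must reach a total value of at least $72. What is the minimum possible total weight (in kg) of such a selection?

14

Subsets with value ≥ 72, sorted by total weight:
- option 2+option 3+option 4: weight 14, value 85
- option 1+option 3+option 4: weight 15, value 80
- option 1+option 2+option 4: weight 17, value 93
Minimum weight: 14 kg.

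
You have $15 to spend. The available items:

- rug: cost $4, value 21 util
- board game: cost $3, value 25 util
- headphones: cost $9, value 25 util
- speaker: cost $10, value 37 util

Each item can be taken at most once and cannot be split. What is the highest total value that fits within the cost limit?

62 util

Check high-value combinations within $15:
- board game+speaker: cost 3+10=13, value 25+37=62
- rug+speaker: cost 4+10=14, value 21+37=58
- board game+headphones: cost 3+9=12, value 25+25=50
- rug+board game: cost 4+3=7, value 21+25=46
Best: 62 util.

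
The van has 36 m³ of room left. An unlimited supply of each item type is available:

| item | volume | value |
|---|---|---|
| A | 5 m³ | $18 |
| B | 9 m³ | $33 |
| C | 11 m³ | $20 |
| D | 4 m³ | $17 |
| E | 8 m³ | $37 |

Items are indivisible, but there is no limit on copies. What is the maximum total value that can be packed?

$165

Best value-per-unit is E at 37/8; filling with it alone gives 4×37 = 148.
Optimal mix: 1×D + 4×E → volume 36, value 165.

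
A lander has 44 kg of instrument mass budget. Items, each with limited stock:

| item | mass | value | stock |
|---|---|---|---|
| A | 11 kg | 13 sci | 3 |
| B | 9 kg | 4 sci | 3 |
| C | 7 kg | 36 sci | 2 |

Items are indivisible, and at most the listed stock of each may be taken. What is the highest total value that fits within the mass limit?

Best selections within mass 44 and stock limits:
- 2×A + 2×C: mass 36, value 98
- 1×A + 2×B + 2×C: mass 43, value 93
- 1×A + 1×B + 2×C: mass 34, value 89
- 1×A + 2×C: mass 25, value 85
Best: 98 sci.

98 sci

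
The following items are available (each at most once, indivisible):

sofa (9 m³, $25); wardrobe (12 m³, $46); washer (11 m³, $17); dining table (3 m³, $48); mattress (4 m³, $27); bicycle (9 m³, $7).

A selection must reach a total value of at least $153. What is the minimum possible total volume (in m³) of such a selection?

37

Subsets with value ≥ 153, sorted by total volume:
- sofa+wardrobe+dining table+mattress+bicycle: volume 37, value 153
- sofa+wardrobe+washer+dining table+mattress: volume 39, value 163
- sofa+wardrobe+washer+dining table+mattress+bicycle: volume 48, value 170
Minimum volume: 37 m³.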